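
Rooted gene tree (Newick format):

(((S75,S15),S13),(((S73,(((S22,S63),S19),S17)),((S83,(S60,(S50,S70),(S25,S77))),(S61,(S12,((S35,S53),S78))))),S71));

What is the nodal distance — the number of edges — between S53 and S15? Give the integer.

11

The MRCA of S53 and S15 is the root of the tree.
From S53 up to that node: 8 branches. From S15 up to the same node: 3 branches. Total: 8 + 3 = 11.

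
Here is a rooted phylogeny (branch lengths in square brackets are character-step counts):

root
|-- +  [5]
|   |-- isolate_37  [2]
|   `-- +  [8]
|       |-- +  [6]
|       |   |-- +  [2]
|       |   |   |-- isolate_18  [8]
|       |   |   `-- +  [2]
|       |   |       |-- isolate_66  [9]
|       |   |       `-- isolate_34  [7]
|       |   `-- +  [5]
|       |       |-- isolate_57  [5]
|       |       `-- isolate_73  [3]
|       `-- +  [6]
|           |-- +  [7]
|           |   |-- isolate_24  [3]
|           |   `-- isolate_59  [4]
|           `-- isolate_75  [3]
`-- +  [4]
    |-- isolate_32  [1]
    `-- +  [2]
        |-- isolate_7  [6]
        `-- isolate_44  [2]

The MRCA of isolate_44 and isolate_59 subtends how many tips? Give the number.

12

The MRCA of isolate_44 and isolate_59 is the root, so the clade is the entire tree.
That clade contains 12 terminal taxa: isolate_18, isolate_24, isolate_32, isolate_34, isolate_37, isolate_44, isolate_57, isolate_59, isolate_66, isolate_7, isolate_73, isolate_75.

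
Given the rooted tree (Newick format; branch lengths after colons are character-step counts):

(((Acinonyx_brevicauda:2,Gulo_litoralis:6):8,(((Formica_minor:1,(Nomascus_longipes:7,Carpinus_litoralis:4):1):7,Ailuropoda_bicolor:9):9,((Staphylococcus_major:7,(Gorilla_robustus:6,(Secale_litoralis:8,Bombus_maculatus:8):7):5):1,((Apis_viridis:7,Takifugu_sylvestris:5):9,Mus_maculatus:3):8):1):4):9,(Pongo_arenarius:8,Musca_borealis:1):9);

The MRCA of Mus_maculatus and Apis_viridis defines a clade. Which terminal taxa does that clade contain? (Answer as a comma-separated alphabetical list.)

Tracing Mus_maculatus: it sits inside ((Apis_viridis,Takifugu_sylvestris),Mus_maculatus).
Tracing Apis_viridis: it sits inside (Apis_viridis,Takifugu_sylvestris).
The smallest clade enclosing both is ((Apis_viridis,Takifugu_sylvestris),Mus_maculatus); the answer is its 3 terminal taxa in alphabetical order.

Apis_viridis, Mus_maculatus, Takifugu_sylvestris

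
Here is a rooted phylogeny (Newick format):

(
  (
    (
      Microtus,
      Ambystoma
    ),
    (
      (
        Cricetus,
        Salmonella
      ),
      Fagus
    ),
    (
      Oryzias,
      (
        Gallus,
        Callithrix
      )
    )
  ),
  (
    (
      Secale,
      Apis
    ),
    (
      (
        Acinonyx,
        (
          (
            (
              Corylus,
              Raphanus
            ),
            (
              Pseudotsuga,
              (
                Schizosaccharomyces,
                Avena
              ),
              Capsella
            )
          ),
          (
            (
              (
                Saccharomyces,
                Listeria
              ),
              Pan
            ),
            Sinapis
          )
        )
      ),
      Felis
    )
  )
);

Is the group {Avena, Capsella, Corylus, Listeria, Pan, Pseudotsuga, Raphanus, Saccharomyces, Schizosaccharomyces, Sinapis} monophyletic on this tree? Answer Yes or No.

Yes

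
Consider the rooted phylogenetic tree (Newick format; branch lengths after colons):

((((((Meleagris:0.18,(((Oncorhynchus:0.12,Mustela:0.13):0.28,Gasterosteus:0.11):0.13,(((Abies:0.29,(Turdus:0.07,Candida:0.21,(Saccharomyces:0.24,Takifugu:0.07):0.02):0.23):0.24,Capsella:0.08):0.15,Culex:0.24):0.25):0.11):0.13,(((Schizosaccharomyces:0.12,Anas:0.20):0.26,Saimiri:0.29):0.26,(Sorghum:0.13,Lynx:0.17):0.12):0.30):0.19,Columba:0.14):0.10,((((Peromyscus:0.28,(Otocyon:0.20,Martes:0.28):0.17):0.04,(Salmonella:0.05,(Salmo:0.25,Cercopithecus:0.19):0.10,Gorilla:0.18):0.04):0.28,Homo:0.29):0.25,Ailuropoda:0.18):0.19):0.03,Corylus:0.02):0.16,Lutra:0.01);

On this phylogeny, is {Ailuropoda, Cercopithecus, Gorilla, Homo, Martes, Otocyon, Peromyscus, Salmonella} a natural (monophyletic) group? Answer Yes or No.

No

The MRCA of the listed taxa subtends ((((Peromyscus,(Otocyon,Martes)),(Salmonella,(Salmo,Cercopithecus),Gorilla)),Homo),Ailuropoda).
That clade also contains Salmo, which is not in the proposed group, so the group is not monophyletic.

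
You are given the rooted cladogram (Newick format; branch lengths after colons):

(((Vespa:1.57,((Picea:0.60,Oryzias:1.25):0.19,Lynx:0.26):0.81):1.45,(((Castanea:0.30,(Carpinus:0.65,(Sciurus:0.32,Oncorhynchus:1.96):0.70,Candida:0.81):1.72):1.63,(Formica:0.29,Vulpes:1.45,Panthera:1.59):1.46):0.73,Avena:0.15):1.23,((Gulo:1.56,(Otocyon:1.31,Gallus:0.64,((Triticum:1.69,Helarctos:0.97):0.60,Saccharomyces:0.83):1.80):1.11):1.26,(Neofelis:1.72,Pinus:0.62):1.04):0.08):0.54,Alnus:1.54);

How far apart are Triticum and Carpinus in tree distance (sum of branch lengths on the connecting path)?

The path runs Triticum → … → MRCA → … → Carpinus; the MRCA is the node subtending ((Vespa,((Picea,Oryzias),Lynx)),(((Castanea,(Carpinus,(Sciurus,Oncorhynchus),Candida)),(Formica,Vulpes,Panthera)),Avena),((Gulo,(Otocyon,Gallus,((Triticum,Helarctos),Saccharomyces))),(Neofelis,Pinus))).
Branch lengths along that path: 1.69 + 0.60 + 1.80 + 1.11 + 1.26 + 0.08 + 1.23 + 0.73 + 1.63 + 1.72 + 0.65 = 12.50.

12.50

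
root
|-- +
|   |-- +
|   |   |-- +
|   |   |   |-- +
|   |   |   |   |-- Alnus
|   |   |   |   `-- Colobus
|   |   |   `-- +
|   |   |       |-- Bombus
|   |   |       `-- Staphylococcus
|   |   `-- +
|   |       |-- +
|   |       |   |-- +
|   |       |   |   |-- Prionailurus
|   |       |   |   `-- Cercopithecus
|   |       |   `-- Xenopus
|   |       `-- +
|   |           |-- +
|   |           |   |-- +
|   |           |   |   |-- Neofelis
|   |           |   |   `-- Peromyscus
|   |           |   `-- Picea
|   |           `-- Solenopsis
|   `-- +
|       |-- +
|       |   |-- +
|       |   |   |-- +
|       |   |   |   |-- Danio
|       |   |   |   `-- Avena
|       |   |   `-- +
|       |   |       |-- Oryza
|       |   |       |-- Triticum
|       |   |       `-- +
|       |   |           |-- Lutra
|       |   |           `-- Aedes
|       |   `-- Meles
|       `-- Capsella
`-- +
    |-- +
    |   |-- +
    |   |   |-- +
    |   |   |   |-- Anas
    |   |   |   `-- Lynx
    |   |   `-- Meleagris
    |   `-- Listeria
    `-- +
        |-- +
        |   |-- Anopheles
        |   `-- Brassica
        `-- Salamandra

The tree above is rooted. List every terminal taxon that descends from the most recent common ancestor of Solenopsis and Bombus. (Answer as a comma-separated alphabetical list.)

Tracing Solenopsis: it sits inside (((Neofelis,Peromyscus),Picea),Solenopsis).
Tracing Bombus: it sits inside (Bombus,Staphylococcus).
The smallest clade enclosing both is (((Alnus,Colobus),(Bombus,Staphylococcus)),(((Prionailurus,Cercopithecus),Xenopus),(((Neofelis,Peromyscus),Picea),Solenopsis))); the answer is its 11 terminal taxa in alphabetical order.

Alnus, Bombus, Cercopithecus, Colobus, Neofelis, Peromyscus, Picea, Prionailurus, Solenopsis, Staphylococcus, Xenopus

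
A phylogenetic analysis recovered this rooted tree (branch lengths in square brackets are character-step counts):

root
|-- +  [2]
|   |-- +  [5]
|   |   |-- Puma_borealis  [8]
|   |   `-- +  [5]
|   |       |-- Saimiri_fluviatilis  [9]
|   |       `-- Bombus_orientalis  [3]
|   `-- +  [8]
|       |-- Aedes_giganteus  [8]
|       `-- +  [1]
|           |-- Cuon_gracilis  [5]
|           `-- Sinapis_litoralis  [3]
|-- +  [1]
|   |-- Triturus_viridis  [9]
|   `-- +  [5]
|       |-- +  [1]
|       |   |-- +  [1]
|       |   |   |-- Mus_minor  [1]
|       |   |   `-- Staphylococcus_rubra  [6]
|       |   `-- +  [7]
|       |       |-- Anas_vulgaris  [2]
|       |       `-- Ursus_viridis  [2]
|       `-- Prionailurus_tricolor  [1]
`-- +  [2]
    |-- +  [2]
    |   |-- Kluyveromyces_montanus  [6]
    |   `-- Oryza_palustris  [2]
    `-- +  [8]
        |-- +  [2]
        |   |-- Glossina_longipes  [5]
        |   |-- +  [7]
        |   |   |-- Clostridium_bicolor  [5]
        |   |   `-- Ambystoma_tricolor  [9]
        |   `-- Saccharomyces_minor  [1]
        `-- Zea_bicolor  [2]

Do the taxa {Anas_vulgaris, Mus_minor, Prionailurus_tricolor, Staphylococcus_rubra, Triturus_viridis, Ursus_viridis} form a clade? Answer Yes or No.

Yes

The most recent common ancestor of these taxa subtends (Triturus_viridis,(((Mus_minor,Staphylococcus_rubra),(Anas_vulgaris,Ursus_viridis)),Prionailurus_tricolor)).
That clade has exactly 6 tips — every listed taxon and nothing else — so the group is monophyletic.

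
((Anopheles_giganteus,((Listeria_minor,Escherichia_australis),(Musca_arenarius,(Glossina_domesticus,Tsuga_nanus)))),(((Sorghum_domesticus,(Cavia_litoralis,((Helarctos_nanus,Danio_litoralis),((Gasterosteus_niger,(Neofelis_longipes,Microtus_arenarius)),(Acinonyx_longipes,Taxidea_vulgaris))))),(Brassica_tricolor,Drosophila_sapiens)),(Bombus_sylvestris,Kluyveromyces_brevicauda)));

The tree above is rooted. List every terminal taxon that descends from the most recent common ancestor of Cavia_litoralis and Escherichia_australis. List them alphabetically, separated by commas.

Tracing Cavia_litoralis: it sits inside (Cavia_litoralis,((Helarctos_nanus,Danio_litoralis),((Gasterosteus_niger,(Neofelis_longipes,Microtus_arenarius)),(Acinonyx_longipes,Taxidea_vulgaris)))).
Tracing Escherichia_australis: it sits inside (Listeria_minor,Escherichia_australis).
The smallest clade enclosing both is the whole tree (their MRCA is the root), so the answer is all 19 tips in alphabetical order.

Acinonyx_longipes, Anopheles_giganteus, Bombus_sylvestris, Brassica_tricolor, Cavia_litoralis, Danio_litoralis, Drosophila_sapiens, Escherichia_australis, Gasterosteus_niger, Glossina_domesticus, Helarctos_nanus, Kluyveromyces_brevicauda, Listeria_minor, Microtus_arenarius, Musca_arenarius, Neofelis_longipes, Sorghum_domesticus, Taxidea_vulgaris, Tsuga_nanus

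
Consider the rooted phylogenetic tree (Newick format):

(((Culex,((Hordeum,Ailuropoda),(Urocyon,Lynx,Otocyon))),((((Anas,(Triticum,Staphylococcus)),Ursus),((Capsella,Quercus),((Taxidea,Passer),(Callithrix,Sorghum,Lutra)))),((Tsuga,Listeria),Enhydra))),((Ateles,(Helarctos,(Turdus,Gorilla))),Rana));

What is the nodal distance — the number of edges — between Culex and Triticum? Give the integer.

8

The MRCA of Culex and Triticum is the node subtending ((Culex,((Hordeum,Ailuropoda),(Urocyon,Lynx,Otocyon))),((((Anas,(Triticum,Staphylococcus)),Ursus),((Capsella,Quercus),((Taxidea,Passer),(Callithrix,Sorghum,Lutra)))),((Tsuga,Listeria),Enhydra))).
From Culex up to that node: 2 branches. From Triticum up to the same node: 6 branches. Total: 2 + 6 = 8.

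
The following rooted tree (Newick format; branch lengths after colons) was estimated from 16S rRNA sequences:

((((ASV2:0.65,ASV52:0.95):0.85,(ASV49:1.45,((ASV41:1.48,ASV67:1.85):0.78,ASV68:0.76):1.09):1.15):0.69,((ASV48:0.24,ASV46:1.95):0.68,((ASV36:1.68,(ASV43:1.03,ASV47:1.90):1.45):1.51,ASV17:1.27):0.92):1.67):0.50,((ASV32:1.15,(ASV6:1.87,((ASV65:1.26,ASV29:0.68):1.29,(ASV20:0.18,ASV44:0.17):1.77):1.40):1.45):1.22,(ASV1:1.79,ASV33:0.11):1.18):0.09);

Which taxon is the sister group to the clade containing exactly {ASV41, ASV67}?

The clade containing exactly {ASV41, ASV67} attaches to the tree at the node subtending ((ASV41,ASV67),ASV68).
The other lineage descending from that same node — the sister group — is the single tip ASV68.

ASV68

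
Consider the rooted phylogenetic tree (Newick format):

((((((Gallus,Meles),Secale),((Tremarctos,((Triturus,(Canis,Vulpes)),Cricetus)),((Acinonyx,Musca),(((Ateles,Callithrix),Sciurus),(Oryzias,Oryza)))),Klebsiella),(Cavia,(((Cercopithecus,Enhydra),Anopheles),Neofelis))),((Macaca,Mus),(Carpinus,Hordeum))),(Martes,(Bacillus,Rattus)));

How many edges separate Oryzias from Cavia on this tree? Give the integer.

8

The MRCA of Oryzias and Cavia is the node subtending ((((Gallus,Meles),Secale),((Tremarctos,((Triturus,(Canis,Vulpes)),Cricetus)),((Acinonyx,Musca),(((Ateles,Callithrix),Sciurus),(Oryzias,Oryza)))),Klebsiella),(Cavia,(((Cercopithecus,Enhydra),Anopheles),Neofelis))).
From Oryzias up to that node: 6 branches. From Cavia up to the same node: 2 branches. Total: 6 + 2 = 8.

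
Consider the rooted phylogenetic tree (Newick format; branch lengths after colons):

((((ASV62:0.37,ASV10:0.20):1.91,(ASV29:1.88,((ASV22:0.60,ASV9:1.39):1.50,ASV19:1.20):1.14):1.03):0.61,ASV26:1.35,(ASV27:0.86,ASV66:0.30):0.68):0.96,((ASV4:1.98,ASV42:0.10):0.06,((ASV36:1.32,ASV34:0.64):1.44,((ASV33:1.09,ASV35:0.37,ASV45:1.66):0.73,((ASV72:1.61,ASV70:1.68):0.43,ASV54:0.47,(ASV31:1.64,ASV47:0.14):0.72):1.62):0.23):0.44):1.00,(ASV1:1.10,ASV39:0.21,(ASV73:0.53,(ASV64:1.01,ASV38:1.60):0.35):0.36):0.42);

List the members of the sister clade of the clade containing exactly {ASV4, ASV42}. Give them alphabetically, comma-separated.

ASV31, ASV33, ASV34, ASV35, ASV36, ASV45, ASV47, ASV54, ASV70, ASV72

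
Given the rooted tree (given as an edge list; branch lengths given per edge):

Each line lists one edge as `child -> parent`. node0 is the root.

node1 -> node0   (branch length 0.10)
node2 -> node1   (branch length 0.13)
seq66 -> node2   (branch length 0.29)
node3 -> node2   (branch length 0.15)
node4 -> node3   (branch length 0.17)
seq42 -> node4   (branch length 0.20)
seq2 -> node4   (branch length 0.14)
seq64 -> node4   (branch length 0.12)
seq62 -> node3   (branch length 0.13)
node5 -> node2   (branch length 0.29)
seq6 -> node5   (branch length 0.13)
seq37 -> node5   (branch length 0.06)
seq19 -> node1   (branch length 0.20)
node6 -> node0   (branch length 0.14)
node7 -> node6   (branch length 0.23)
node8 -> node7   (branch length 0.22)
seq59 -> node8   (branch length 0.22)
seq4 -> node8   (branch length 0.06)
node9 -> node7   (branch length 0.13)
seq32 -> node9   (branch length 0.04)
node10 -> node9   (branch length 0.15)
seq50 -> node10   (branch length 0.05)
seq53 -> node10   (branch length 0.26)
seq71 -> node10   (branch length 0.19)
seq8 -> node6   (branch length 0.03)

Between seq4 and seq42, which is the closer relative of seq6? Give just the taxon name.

The MRCA of seq6 and seq42 subtends (seq66,((seq42,seq2,seq64),seq62),(seq6,seq37)) (7 taxa).
The MRCA of seq6 and seq4 is the root, subtending the entire tree (15 taxa).
The first is nested inside the second, so seq6 shares a more recent common ancestor with seq42.

seq42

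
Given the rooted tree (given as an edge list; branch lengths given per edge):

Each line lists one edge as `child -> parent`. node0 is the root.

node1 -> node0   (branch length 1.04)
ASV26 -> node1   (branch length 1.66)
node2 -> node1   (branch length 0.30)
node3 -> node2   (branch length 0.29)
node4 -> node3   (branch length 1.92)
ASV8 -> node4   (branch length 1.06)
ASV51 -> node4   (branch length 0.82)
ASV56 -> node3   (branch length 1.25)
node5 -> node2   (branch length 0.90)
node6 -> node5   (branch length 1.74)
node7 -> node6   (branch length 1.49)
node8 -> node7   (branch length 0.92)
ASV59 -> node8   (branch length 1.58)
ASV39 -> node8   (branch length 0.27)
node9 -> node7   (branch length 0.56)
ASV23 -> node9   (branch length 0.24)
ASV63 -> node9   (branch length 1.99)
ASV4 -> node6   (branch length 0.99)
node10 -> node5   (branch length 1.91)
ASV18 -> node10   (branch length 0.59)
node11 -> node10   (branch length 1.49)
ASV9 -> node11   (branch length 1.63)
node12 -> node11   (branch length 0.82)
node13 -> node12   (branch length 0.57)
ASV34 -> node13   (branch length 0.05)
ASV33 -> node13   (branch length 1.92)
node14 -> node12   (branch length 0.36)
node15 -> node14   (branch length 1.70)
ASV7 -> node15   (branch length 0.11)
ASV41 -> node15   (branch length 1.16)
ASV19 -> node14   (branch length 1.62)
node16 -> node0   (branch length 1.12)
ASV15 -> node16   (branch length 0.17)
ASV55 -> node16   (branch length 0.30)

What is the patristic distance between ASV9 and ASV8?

9.20

The path runs ASV9 → … → MRCA → … → ASV8; the MRCA is the node subtending (((ASV8,ASV51),ASV56),((((ASV59,ASV39),(ASV23,ASV63)),ASV4),(ASV18,(ASV9,((ASV34,ASV33),((ASV7,ASV41),ASV19)))))).
Branch lengths along that path: 1.63 + 1.49 + 1.91 + 0.90 + 0.29 + 1.92 + 1.06 = 9.20.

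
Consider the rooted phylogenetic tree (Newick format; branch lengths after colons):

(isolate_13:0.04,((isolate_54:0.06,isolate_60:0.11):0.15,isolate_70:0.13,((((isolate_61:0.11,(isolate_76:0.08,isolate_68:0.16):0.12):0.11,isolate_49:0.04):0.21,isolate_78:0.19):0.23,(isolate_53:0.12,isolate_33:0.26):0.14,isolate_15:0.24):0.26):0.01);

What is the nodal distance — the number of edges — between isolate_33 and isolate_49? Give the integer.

5

The MRCA of isolate_33 and isolate_49 is the node subtending ((((isolate_61,(isolate_76,isolate_68)),isolate_49),isolate_78),(isolate_53,isolate_33),isolate_15).
From isolate_33 up to that node: 2 branches. From isolate_49 up to the same node: 3 branches. Total: 2 + 3 = 5.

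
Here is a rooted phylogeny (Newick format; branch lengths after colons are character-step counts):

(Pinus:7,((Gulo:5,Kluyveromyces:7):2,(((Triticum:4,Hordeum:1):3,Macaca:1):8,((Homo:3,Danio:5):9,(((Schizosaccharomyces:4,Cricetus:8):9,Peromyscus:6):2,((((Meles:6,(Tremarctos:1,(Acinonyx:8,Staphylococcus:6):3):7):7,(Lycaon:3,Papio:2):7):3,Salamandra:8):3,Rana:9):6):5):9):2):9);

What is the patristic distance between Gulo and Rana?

38

The path runs Gulo → … → MRCA → … → Rana; the MRCA is the node subtending ((Gulo,Kluyveromyces),(((Triticum,Hordeum),Macaca),((Homo,Danio),(((Schizosaccharomyces,Cricetus),Peromyscus),((((Meles,(Tremarctos,(Acinonyx,Staphylococcus))),(Lycaon,Papio)),Salamandra),Rana))))).
Branch lengths along that path: 5 + 2 + 2 + 9 + 5 + 6 + 9 = 38.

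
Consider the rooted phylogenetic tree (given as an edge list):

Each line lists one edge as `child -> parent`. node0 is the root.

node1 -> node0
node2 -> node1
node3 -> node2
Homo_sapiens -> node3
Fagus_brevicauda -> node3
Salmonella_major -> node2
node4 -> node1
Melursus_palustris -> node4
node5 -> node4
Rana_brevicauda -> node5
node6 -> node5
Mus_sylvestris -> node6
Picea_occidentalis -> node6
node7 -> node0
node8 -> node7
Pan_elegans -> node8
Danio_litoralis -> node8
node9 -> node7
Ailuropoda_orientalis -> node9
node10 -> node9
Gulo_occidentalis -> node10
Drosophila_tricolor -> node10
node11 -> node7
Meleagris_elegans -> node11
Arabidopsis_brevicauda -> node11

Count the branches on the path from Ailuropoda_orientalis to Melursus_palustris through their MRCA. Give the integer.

The MRCA of Ailuropoda_orientalis and Melursus_palustris is the root of the tree.
From Ailuropoda_orientalis up to that node: 3 branches. From Melursus_palustris up to the same node: 3 branches. Total: 3 + 3 = 6.

6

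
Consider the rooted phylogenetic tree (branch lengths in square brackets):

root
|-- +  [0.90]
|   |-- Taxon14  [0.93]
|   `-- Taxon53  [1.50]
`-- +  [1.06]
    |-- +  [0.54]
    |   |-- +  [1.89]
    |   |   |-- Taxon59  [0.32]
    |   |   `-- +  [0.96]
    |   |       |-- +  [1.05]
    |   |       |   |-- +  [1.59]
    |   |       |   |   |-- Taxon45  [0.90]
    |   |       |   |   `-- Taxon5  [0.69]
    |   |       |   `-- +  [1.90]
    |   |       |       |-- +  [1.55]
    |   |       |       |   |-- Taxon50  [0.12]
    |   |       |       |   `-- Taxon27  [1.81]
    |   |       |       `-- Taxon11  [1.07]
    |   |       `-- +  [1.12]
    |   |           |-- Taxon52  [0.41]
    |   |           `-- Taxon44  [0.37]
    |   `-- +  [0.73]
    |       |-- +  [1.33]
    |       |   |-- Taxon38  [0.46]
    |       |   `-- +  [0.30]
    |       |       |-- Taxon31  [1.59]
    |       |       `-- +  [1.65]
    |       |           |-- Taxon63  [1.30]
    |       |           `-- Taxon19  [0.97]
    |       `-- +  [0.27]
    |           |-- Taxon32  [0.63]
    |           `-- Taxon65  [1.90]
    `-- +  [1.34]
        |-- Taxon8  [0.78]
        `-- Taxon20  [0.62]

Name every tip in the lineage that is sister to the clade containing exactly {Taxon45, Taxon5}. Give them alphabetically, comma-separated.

The clade containing exactly {Taxon45, Taxon5} attaches to the tree at the node subtending ((Taxon45,Taxon5),((Taxon50,Taxon27),Taxon11)).
The other lineage descending from that same node — the sister group — is ((Taxon50,Taxon27),Taxon11); its 3 tips in alphabetical order are the answer.

Taxon11, Taxon27, Taxon50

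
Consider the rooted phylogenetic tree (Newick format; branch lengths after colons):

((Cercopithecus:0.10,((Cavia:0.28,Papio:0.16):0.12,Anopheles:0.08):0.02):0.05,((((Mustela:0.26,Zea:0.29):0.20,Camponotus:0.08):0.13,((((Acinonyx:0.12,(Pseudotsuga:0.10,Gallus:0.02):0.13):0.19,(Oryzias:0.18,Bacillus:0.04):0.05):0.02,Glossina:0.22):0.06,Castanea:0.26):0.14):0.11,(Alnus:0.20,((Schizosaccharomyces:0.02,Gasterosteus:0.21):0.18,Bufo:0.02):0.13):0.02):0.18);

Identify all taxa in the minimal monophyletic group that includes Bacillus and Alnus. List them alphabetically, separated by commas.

Acinonyx, Alnus, Bacillus, Bufo, Camponotus, Castanea, Gallus, Gasterosteus, Glossina, Mustela, Oryzias, Pseudotsuga, Schizosaccharomyces, Zea

Tracing Bacillus: it sits inside (Oryzias,Bacillus).
Tracing Alnus: it sits inside (Alnus,((Schizosaccharomyces,Gasterosteus),Bufo)).
The smallest clade enclosing both is ((((Mustela,Zea),Camponotus),((((Acinonyx,(Pseudotsuga,Gallus)),(Oryzias,Bacillus)),Glossina),Castanea)),(Alnus,((Schizosaccharomyces,Gasterosteus),Bufo))); the answer is its 14 terminal taxa in alphabetical order.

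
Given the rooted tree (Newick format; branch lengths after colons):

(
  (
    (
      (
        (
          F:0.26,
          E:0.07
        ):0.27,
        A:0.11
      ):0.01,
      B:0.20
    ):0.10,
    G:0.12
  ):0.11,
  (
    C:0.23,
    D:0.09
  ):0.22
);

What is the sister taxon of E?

F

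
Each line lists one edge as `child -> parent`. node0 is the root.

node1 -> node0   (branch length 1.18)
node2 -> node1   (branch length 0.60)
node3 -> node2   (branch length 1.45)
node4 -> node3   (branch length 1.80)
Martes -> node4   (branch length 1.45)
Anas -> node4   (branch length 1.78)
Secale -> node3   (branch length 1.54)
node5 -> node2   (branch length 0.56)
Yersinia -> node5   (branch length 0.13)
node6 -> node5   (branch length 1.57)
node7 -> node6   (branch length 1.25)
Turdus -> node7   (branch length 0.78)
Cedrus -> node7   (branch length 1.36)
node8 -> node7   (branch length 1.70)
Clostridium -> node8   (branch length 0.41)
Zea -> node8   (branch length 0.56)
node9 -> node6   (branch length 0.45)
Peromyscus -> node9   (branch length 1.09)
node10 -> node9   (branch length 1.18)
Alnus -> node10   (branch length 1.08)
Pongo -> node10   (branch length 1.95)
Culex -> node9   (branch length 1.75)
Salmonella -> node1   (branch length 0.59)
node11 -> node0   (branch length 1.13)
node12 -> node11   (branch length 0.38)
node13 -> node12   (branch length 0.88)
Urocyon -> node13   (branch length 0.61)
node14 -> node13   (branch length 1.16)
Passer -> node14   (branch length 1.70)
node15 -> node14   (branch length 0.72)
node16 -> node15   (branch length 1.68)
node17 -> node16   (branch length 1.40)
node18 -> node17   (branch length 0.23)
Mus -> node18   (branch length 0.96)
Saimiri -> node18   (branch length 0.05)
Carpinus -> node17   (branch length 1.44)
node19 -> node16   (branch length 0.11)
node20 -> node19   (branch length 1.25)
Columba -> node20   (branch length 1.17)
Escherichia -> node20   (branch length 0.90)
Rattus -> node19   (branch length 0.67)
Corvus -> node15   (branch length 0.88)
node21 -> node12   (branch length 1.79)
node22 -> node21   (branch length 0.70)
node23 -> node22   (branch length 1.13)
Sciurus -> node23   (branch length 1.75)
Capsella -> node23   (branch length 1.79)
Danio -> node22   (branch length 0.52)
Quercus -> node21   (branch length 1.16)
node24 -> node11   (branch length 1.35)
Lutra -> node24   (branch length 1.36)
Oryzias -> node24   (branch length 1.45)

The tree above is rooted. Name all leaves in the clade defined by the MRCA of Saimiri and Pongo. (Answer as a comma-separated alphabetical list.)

Alnus, Anas, Capsella, Carpinus, Cedrus, Clostridium, Columba, Corvus, Culex, Danio, Escherichia, Lutra, Martes, Mus, Oryzias, Passer, Peromyscus, Pongo, Quercus, Rattus, Saimiri, Salmonella, Sciurus, Secale, Turdus, Urocyon, Yersinia, Zea

Tracing Saimiri: it sits inside (Mus,Saimiri).
Tracing Pongo: it sits inside (Alnus,Pongo).
The smallest clade enclosing both is the whole tree (their MRCA is the root), so the answer is all 28 tips in alphabetical order.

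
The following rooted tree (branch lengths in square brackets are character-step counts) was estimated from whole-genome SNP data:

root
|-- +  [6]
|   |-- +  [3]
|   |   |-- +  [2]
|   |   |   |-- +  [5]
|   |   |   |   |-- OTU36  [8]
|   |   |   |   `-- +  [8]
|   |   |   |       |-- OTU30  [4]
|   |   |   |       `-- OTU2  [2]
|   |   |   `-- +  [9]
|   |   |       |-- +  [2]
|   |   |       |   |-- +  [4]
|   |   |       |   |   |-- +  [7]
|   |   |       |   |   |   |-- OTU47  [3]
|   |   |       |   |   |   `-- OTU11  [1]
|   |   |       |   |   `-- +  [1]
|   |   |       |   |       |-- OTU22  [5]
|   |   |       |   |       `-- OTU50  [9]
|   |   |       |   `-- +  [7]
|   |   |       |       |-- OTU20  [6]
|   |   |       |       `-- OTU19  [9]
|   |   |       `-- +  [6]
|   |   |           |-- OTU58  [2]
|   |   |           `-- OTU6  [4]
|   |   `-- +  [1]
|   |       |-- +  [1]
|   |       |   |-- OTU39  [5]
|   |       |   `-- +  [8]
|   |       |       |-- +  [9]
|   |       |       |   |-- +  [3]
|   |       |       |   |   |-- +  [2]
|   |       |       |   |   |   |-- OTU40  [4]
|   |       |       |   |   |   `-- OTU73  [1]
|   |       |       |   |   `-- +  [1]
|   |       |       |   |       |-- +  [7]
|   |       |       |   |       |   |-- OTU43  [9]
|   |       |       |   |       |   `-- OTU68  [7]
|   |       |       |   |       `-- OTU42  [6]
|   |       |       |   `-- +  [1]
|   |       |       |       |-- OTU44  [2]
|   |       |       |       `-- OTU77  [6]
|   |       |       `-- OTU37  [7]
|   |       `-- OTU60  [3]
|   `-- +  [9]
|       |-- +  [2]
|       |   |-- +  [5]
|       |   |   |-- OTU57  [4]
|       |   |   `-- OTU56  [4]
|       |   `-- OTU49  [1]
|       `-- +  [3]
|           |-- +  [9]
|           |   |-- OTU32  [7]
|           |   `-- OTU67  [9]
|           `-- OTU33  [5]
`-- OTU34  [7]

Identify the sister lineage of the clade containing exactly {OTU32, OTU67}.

OTU33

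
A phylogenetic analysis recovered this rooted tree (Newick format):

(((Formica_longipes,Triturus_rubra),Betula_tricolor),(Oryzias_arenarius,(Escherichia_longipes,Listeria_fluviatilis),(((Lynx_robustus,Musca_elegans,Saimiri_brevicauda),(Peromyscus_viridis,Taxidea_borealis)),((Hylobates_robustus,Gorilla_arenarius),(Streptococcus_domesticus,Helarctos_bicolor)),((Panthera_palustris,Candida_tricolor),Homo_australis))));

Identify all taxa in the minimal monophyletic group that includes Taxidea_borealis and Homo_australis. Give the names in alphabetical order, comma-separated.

Tracing Taxidea_borealis: it sits inside (Peromyscus_viridis,Taxidea_borealis).
Tracing Homo_australis: it sits inside ((Panthera_palustris,Candida_tricolor),Homo_australis).
The smallest clade enclosing both is (((Lynx_robustus,Musca_elegans,Saimiri_brevicauda),(Peromyscus_viridis,Taxidea_borealis)),((Hylobates_robustus,Gorilla_arenarius),(Streptococcus_domesticus,Helarctos_bicolor)),((Panthera_palustris,Candida_tricolor),Homo_australis)); the answer is its 12 terminal taxa in alphabetical order.

Candida_tricolor, Gorilla_arenarius, Helarctos_bicolor, Homo_australis, Hylobates_robustus, Lynx_robustus, Musca_elegans, Panthera_palustris, Peromyscus_viridis, Saimiri_brevicauda, Streptococcus_domesticus, Taxidea_borealis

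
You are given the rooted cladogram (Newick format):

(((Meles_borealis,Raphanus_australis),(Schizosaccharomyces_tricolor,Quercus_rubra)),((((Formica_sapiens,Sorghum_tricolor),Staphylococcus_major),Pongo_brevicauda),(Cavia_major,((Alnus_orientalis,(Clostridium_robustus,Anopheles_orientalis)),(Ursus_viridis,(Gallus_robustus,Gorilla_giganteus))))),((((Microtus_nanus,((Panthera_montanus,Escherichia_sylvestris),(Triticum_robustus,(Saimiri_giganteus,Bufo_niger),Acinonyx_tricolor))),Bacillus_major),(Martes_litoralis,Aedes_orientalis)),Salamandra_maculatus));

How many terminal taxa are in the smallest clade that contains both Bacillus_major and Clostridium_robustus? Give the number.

The MRCA of Bacillus_major and Clostridium_robustus is the root, so the clade is the entire tree.
That clade contains 26 terminal taxa: Acinonyx_tricolor, Aedes_orientalis, Alnus_orientalis, Anopheles_orientalis, Bacillus_major, Bufo_niger, Cavia_major, Clostridium_robustus, Escherichia_sylvestris, Formica_sapiens, Gallus_robustus, Gorilla_giganteus, Martes_litoralis, Meles_borealis, Microtus_nanus, Panthera_montanus, Pongo_brevicauda, Quercus_rubra, Raphanus_australis, Saimiri_giganteus, Salamandra_maculatus, Schizosaccharomyces_tricolor, Sorghum_tricolor, Staphylococcus_major, Triticum_robustus, Ursus_viridis.

26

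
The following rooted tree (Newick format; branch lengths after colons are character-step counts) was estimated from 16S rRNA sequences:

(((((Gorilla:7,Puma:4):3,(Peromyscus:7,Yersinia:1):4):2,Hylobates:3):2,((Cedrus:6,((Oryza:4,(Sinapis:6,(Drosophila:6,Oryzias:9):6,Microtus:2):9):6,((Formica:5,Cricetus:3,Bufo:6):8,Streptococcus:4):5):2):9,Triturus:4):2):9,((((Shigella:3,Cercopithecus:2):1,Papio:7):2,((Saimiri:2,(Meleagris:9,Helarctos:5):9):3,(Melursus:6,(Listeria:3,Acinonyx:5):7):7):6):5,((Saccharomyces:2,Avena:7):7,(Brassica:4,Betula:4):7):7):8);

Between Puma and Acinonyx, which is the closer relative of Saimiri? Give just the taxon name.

The MRCA of Saimiri and Acinonyx subtends ((Saimiri,(Meleagris,Helarctos)),(Melursus,(Listeria,Acinonyx))) (6 taxa).
The MRCA of Saimiri and Puma is the root, subtending the entire tree (29 taxa).
The first is nested inside the second, so Saimiri shares a more recent common ancestor with Acinonyx.

Acinonyx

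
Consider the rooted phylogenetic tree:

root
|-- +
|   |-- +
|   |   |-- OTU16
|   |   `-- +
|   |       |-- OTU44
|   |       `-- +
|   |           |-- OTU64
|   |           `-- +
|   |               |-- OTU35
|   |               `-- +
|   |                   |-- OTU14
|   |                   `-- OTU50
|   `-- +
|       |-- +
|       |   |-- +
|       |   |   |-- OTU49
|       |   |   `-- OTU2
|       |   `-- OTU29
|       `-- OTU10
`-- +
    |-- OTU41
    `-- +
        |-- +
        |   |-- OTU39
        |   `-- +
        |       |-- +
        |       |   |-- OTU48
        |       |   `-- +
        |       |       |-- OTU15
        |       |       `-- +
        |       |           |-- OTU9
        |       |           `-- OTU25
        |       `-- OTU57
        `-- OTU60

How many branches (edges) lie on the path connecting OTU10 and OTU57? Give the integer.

8

The MRCA of OTU10 and OTU57 is the root of the tree.
From OTU10 up to that node: 3 branches. From OTU57 up to the same node: 5 branches. Total: 3 + 5 = 8.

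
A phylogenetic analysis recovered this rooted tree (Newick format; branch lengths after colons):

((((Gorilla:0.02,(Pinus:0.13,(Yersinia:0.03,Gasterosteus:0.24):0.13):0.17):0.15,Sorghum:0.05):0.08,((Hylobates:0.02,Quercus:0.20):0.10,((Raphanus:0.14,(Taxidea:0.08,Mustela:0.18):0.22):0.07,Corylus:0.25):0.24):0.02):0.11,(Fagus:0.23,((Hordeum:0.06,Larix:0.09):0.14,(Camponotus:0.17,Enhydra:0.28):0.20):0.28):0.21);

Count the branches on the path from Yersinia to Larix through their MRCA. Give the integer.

10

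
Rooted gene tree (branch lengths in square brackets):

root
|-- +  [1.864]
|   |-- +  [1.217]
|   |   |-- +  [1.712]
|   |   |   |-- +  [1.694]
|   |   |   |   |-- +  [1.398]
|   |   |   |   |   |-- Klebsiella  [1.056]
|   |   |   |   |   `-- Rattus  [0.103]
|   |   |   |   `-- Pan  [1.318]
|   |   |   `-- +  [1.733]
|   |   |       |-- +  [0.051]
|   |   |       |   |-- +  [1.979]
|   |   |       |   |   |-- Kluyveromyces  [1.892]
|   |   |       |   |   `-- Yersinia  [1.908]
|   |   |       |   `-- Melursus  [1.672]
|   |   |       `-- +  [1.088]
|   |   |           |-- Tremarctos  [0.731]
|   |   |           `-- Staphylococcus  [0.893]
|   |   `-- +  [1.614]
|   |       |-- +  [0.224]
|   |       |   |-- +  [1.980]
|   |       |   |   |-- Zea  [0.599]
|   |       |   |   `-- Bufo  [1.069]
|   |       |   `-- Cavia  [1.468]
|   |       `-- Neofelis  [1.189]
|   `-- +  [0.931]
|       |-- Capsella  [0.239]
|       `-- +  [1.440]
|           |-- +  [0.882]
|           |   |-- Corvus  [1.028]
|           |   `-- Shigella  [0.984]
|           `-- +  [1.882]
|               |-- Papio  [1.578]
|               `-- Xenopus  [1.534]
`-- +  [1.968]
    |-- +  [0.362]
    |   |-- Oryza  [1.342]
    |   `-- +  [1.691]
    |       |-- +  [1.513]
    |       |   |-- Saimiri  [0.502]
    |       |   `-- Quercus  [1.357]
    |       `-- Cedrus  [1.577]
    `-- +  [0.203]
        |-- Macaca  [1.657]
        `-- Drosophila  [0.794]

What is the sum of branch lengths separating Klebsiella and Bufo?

The path runs Klebsiella → … → MRCA → … → Bufo; the MRCA is the node subtending ((((Klebsiella,Rattus),Pan),(((Kluyveromyces,Yersinia),Melursus),(Tremarctos,Staphylococcus))),(((Zea,Bufo),Cavia),Neofelis)).
Branch lengths along that path: 1.056 + 1.398 + 1.694 + 1.712 + 1.614 + 0.224 + 1.980 + 1.069 = 10.747.

10.747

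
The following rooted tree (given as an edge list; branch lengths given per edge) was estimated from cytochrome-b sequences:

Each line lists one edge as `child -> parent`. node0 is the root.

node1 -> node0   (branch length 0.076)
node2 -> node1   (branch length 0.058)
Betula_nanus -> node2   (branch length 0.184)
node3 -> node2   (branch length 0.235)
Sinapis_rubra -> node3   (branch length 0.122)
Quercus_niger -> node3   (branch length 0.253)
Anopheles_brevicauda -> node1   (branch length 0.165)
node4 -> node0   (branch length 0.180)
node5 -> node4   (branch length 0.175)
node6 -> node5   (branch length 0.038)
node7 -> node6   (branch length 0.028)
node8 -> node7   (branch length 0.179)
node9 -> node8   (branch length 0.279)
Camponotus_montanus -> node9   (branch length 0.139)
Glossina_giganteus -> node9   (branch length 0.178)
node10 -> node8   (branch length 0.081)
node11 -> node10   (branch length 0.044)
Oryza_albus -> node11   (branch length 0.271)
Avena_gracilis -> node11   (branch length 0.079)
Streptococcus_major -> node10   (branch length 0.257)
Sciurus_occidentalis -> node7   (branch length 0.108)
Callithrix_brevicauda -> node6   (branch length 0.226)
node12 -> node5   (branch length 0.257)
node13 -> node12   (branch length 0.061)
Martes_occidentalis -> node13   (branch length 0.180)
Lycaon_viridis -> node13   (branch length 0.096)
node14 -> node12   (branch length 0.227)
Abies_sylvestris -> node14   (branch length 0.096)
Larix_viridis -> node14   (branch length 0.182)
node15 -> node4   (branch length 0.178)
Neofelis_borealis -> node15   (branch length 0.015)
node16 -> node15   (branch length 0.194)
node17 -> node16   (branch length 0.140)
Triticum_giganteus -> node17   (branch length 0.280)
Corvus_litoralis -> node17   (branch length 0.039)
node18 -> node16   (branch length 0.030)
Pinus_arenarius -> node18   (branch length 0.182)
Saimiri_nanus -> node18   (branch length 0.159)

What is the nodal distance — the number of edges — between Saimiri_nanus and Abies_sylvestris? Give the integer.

8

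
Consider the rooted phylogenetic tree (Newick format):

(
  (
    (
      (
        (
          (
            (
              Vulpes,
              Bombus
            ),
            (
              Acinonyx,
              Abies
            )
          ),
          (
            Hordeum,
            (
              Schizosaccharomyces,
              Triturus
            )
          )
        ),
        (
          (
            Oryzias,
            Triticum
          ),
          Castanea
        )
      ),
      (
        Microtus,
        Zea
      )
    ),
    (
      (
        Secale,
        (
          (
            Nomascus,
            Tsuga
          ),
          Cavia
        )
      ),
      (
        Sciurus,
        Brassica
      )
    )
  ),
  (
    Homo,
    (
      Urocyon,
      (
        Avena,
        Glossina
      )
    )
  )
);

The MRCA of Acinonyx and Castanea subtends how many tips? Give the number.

The MRCA of Acinonyx and Castanea is the node subtending ((((Vulpes,Bombus),(Acinonyx,Abies)),(Hordeum,(Schizosaccharomyces,Triturus))),((Oryzias,Triticum),Castanea)).
That clade contains 10 terminal taxa: Abies, Acinonyx, Bombus, Castanea, Hordeum, Oryzias, Schizosaccharomyces, Triticum, Triturus, Vulpes.

10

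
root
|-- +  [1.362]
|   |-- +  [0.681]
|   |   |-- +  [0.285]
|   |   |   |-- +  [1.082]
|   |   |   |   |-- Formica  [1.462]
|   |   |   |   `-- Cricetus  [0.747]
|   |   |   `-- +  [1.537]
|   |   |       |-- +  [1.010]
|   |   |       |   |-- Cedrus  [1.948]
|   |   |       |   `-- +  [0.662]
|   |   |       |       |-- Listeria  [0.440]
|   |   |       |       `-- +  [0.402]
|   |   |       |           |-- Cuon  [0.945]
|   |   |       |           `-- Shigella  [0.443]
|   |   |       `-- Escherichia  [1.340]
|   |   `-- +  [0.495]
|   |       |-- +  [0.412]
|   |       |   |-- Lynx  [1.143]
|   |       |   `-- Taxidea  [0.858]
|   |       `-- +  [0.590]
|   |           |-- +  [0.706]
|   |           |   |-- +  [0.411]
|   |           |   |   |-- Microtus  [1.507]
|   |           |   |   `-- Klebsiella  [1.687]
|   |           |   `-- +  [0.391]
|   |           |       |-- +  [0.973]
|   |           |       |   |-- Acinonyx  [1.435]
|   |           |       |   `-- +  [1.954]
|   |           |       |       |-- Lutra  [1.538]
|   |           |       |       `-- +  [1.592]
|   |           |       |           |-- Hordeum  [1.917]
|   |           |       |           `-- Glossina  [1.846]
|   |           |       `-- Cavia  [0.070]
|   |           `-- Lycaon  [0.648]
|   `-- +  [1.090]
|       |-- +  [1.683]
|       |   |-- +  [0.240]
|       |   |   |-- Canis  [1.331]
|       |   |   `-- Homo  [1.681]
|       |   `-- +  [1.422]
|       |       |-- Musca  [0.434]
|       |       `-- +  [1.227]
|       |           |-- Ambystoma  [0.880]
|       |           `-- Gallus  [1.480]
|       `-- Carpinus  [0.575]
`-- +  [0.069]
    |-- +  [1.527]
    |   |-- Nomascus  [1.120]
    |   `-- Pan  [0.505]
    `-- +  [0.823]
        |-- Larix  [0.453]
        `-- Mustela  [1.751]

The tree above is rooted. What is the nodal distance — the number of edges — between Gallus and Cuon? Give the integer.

12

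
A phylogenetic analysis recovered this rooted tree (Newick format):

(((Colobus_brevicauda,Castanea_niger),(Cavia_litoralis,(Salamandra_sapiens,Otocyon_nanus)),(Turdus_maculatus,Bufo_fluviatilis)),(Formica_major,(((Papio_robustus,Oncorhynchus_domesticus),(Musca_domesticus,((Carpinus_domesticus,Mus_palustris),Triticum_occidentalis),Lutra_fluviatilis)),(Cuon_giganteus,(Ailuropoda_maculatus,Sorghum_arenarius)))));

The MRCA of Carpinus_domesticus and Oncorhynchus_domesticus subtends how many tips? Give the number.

The MRCA of Carpinus_domesticus and Oncorhynchus_domesticus is the node subtending ((Papio_robustus,Oncorhynchus_domesticus),(Musca_domesticus,((Carpinus_domesticus,Mus_palustris),Triticum_occidentalis),Lutra_fluviatilis)).
That clade contains 7 terminal taxa: Carpinus_domesticus, Lutra_fluviatilis, Mus_palustris, Musca_domesticus, Oncorhynchus_domesticus, Papio_robustus, Triticum_occidentalis.

7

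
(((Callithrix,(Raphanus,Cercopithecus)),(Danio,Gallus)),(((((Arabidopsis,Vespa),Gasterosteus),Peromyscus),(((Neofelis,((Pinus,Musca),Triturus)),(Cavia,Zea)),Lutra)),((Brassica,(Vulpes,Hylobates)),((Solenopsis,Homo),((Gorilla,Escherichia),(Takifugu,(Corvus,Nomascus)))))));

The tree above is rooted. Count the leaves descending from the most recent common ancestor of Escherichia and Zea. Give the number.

21

The MRCA of Escherichia and Zea is the node subtending (((((Arabidopsis,Vespa),Gasterosteus),Peromyscus),(((Neofelis,((Pinus,Musca),Triturus)),(Cavia,Zea)),Lutra)),((Brassica,(Vulpes,Hylobates)),((Solenopsis,Homo),((Gorilla,Escherichia),(Takifugu,(Corvus,Nomascus)))))).
That clade contains 21 terminal taxa: Arabidopsis, Brassica, Cavia, Corvus, Escherichia, Gasterosteus, Gorilla, Homo, Hylobates, Lutra, Musca, Neofelis, Nomascus, Peromyscus, Pinus, Solenopsis, Takifugu, Triturus, Vespa, Vulpes, Zea.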